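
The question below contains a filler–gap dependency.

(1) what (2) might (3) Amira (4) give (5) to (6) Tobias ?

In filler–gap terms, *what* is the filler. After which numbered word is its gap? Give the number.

4

Underlying clause: Amira might give what to Tobias.
'what' functions as the direct object of 'give'. It moves to the left edge, and the trace sits right after 'give':
What might Amira give ___ to Tobias?
'give' is word 4.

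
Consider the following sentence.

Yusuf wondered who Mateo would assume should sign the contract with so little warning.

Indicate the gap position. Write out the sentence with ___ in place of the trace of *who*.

Yusuf wondered who Mateo would assume ___ should sign the contract with so little warning.

Underlying clause: Mateo would assume who should sign the contract with so little warning.
'who' is the subject of the clause embedded under 'assume'. The gap is right after 'assume'.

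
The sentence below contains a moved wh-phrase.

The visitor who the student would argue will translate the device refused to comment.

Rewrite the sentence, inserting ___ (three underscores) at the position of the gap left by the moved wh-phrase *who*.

'who' is the subject of the clause embedded under 'argue'. The gap is right after 'argue'.

The visitor who the student would argue ___ will translate the device refused to comment.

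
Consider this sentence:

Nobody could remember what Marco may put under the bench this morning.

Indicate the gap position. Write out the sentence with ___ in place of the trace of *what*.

Underlying clause: Marco may put what under the bench this morning.
The filler 'what' is interpreted as the direct object of 'put'. The gap is right after 'put'.

Nobody could remember what Marco may put ___ under the bench this morning.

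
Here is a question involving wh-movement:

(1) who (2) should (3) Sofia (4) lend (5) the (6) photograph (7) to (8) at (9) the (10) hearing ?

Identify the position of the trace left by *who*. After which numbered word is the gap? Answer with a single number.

In situ: Sofia should lend the photograph to who at the hearing.
'who' functions as the object of the preposition 'to' (recipient of 'lend'). Fronting leaves a gap immediately after 'to':
Who should Sofia lend the photograph to ___ at the hearing?
'to' is word 7.

7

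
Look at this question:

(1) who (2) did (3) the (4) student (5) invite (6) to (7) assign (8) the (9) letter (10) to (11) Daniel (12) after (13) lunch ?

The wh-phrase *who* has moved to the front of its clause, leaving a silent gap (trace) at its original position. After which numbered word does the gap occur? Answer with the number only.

5

Underlying clause: The student did invite who to assign the letter to Daniel after lunch.
'who' is the direct object of 'invite'. It moves to the left edge, and the trace sits right after 'invite':
Who did the student invite ___ to assign the letter to Daniel after lunch?
'invite' is word 5.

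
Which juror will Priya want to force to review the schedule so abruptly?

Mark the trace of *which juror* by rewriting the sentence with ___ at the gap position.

Underlying clause: Priya will want to force which juror to review the schedule so abruptly.
The filler 'which juror' is interpreted as the direct object of 'force'. The gap is right after 'force'.

Which juror will Priya want to force ___ to review the schedule so abruptly?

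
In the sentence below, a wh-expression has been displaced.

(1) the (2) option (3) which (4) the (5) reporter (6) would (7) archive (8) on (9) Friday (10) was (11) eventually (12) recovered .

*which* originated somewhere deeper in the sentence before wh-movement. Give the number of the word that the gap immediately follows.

7

'which' is the direct object of 'archive'. It moves to the left edge, and the trace sits right after 'archive':
The option which the reporter would archive ___ on Friday was eventually recovered.
'archive' is word 7.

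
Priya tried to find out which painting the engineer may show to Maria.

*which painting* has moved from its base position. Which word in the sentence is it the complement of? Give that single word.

show

Underlying clause: The engineer may show which painting to Maria.
'which painting' is the direct object of 'show'. Wh-movement fronts it, leaving a gap right after 'show':
Priya tried to find out which painting the engineer may show ___ to Maria.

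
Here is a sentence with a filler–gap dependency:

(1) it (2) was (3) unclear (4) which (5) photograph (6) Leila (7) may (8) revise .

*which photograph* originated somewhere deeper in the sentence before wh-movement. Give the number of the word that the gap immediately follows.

Before movement: Leila may revise which photograph.
'which photograph' functions as the direct object of 'revise'. It moves to the left edge, and the trace sits right after 'revise':
It was unclear which photograph Leila may revise ___.
'revise' is word 8.

8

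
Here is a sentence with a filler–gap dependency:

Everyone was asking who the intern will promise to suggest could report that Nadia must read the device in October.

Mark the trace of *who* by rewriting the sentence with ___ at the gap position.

Everyone was asking who the intern will promise to suggest ___ could report that Nadia must read the device in October.

Pre-movement form: The intern will promise to suggest who could report that Nadia must read the device in October.
'who' is the subject of the clause embedded under 'suggest'. The gap is right after 'suggest'.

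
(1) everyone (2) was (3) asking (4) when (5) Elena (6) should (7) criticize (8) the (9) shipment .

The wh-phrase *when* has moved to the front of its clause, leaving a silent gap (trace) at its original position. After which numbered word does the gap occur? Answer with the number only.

9

Pre-movement form: Elena should criticize the shipment when.
The filler 'when' is interpreted as the temporal adjunct. Wh-movement fronts it, leaving a gap right after 'shipment':
Everyone was asking when Elena should criticize the shipment ___.
'shipment' is word 9.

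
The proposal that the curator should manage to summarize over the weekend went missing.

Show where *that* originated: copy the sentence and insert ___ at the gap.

The proposal that the curator should manage to summarize ___ over the weekend went missing.

'that' functions as the direct object of 'summarize'. The gap is right after 'summarize'.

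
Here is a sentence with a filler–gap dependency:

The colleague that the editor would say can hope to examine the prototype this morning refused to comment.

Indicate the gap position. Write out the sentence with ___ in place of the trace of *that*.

'that' is the subject of the clause embedded under 'say'. The gap is right after 'say'.

The colleague that the editor would say ___ can hope to examine the prototype this morning refused to comment.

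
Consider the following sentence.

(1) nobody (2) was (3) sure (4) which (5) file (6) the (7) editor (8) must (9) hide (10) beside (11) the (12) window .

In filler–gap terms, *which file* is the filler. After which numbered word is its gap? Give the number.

9

Before movement: The editor must hide which file beside the window.
The filler 'which file' is interpreted as the direct object of 'hide'. It moves to the left edge, and the trace sits right after 'hide':
Nobody was sure which file the editor must hide ___ beside the window.
'hide' is word 9.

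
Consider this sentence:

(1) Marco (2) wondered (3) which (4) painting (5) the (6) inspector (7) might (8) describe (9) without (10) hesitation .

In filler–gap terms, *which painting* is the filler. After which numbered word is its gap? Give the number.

8

Pre-movement form: The inspector might describe which painting without hesitation.
'which painting' functions as the direct object of 'describe'. It moves to the left edge, and the trace sits right after 'describe':
Marco wondered which painting the inspector might describe ___ without hesitation.
'describe' is word 8.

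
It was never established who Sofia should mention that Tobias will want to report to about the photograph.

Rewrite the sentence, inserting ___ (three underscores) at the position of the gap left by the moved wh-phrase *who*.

It was never established who Sofia should mention that Tobias will want to report to ___ about the photograph.

Underlying clause: Sofia should mention that Tobias will want to report to who about the photograph.
The filler 'who' is interpreted as the object of the preposition 'to'. The gap is right after 'to'.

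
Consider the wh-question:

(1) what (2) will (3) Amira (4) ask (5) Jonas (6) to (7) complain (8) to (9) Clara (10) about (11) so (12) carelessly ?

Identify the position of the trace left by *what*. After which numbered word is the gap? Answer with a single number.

10

Before movement: Amira will ask Jonas to complain to Clara about what so carelessly.
The filler 'what' is interpreted as the object of the preposition 'about'. It moves to the left edge, and the trace sits right after 'about':
What will Amira ask Jonas to complain to Clara about ___ so carelessly?
'about' is word 10.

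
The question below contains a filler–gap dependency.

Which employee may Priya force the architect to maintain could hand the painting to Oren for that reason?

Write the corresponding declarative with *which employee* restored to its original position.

'which employee' functions as the subject of the clause embedded under 'maintain'. It moves to the left edge, and the trace sits right after 'maintain':
Which employee may Priya force the architect to maintain ___ could hand the painting to Oren for that reason?

Priya may force the architect to maintain which employee could hand the painting to Oren for that reason.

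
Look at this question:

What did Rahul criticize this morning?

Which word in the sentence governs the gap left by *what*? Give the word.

criticize

Pre-movement form: Rahul did criticize what this morning.
'what' functions as the direct object of 'criticize'. Wh-movement fronts it, leaving a gap right after 'criticize':
What did Rahul criticize ___ this morning?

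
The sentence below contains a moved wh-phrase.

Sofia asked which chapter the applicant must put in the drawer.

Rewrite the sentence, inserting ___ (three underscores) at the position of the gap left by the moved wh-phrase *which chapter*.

Sofia asked which chapter the applicant must put ___ in the drawer.

Underlying clause: The applicant must put which chapter in the drawer.
'which chapter' functions as the direct object of 'put'. The gap is right after 'put'.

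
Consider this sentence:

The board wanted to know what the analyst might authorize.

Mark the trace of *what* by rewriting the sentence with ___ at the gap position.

Underlying clause: The analyst might authorize what.
'what' is the direct object of 'authorize'. The gap is right after 'authorize'.

The board wanted to know what the analyst might authorize ___.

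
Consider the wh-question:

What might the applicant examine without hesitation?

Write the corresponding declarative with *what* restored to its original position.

'what' is the direct object of 'examine'. It moves to the left edge, and the trace sits right after 'examine':
What might the applicant examine ___ without hesitation?

The applicant might examine what without hesitation.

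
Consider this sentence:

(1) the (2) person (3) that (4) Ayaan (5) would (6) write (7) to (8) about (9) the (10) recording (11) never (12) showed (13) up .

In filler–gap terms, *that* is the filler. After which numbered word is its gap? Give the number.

7

'that' is the object of the preposition 'to'. It moves to the left edge, and the trace sits right after 'to':
The person that Ayaan would write to ___ about the recording never showed up.
'to' is word 7.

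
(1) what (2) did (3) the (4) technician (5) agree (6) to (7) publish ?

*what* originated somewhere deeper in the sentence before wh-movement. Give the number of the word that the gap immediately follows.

Before movement: The technician did agree to publish what.
'what' functions as the direct object of 'publish'. It moves to the left edge, and the trace sits right after 'publish':
What did the technician agree to publish ___?
'publish' is word 7.

7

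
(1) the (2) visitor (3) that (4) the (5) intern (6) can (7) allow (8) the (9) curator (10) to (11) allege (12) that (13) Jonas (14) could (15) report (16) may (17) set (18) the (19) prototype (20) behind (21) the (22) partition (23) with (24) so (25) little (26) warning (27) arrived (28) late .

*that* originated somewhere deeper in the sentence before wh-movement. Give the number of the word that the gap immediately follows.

'that' functions as the subject of the clause embedded under 'report'. It moves to the left edge, and the trace sits right after 'report':
The visitor that the intern can allow the curator to allege that Jonas could report ___ may set the prototype behind the partition with so little warning arrived late.
'report' is word 15.

15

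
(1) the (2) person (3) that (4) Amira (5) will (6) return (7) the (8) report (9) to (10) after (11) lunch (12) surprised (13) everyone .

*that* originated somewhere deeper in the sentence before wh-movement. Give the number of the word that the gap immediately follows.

'that' is the object of the preposition 'to' (recipient of 'return'). Wh-movement fronts it, leaving a gap right after 'to':
The person that Amira will return the report to ___ after lunch surprised everyone.
'to' is word 9.

9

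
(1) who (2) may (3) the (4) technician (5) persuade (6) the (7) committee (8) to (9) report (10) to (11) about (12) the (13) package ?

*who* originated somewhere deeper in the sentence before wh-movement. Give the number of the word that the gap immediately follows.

10

In situ: The technician may persuade the committee to report to who about the package.
'who' is the object of the preposition 'to'. Wh-movement fronts it, leaving a gap right after 'to':
Who may the technician persuade the committee to report to ___ about the package?
'to' is word 10.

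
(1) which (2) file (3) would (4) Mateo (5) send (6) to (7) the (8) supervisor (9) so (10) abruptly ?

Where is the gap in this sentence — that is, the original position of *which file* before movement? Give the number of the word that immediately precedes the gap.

5

Pre-movement form: Mateo would send which file to the supervisor so abruptly.
The filler 'which file' is interpreted as the direct object of 'send'. Wh-movement fronts it, leaving a gap right after 'send':
Which file would Mateo send ___ to the supervisor so abruptly?
'send' is word 5.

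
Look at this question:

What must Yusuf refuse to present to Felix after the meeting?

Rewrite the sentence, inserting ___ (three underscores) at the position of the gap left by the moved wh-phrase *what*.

What must Yusuf refuse to present ___ to Felix after the meeting?

Before movement: Yusuf must refuse to present what to Felix after the meeting.
'what' is the direct object of 'present'. The gap is right after 'present'.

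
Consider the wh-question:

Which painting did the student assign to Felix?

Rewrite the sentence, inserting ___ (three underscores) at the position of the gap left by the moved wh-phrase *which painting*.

Which painting did the student assign ___ to Felix?

Before movement: The student did assign which painting to Felix.
'which painting' is the direct object of 'assign'. The gap is right after 'assign'.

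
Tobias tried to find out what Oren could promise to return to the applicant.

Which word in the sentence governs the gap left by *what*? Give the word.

return

In situ: Oren could promise to return what to the applicant.
'what' functions as the direct object of 'return'. Fronting leaves a gap immediately after 'return':
Tobias tried to find out what Oren could promise to return ___ to the applicant.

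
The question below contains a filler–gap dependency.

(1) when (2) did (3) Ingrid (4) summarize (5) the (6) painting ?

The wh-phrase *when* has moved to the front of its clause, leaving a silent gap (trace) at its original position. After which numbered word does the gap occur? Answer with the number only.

6

Pre-movement form: Ingrid did summarize the painting when.
The filler 'when' is interpreted as the temporal adjunct. Fronting leaves a gap immediately after 'painting':
When did Ingrid summarize the painting ___?
'painting' is word 6.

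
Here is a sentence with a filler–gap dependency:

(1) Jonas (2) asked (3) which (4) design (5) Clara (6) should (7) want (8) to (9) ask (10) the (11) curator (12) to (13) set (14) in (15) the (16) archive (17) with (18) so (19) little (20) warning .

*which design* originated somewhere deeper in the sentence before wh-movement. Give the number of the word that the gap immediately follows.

13

Underlying clause: Clara should want to ask the curator to set which design in the archive with so little warning.
'which design' functions as the direct object of 'set'. Fronting leaves a gap immediately after 'set':
Jonas asked which design Clara should want to ask the curator to set ___ in the archive with so little warning.
'set' is word 13.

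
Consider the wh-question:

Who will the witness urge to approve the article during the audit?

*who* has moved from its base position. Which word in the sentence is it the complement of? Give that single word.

urge

In situ: The witness will urge who to approve the article during the audit.
'who' functions as the direct object of 'urge'. Fronting leaves a gap immediately after 'urge':
Who will the witness urge ___ to approve the article during the audit?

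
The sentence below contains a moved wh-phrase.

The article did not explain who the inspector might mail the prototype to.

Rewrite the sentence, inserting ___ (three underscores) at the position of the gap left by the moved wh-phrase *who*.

Before movement: The inspector might mail the prototype to who.
'who' functions as the object of the preposition 'to' (recipient of 'mail'). The gap is right after 'to'.

The article did not explain who the inspector might mail the prototype to ___.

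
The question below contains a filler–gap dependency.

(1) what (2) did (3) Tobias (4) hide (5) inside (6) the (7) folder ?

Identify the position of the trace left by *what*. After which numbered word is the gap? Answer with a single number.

Before movement: Tobias did hide what inside the folder.
The filler 'what' is interpreted as the direct object of 'hide'. Wh-movement fronts it, leaving a gap right after 'hide':
What did Tobias hide ___ inside the folder?
'hide' is word 4.

4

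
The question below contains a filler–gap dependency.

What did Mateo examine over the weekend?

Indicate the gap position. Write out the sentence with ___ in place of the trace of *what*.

Underlying clause: Mateo did examine what over the weekend.
The filler 'what' is interpreted as the direct object of 'examine'. The gap is right after 'examine'.

What did Mateo examine ___ over the weekend?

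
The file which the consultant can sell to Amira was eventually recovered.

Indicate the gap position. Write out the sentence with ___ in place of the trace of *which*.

The file which the consultant can sell ___ to Amira was eventually recovered.

The filler 'which' is interpreted as the direct object of 'sell'. The gap is right after 'sell'.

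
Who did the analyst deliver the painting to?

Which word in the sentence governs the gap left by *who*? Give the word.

Pre-movement form: The analyst did deliver the painting to who.
'who' functions as the object of the preposition 'to' (recipient of 'deliver'). Wh-movement fronts it, leaving a gap right after 'to':
Who did the analyst deliver the painting to ___?

to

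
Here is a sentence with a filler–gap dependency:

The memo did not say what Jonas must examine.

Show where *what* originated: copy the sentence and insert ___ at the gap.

The memo did not say what Jonas must examine ___.

In situ: Jonas must examine what.
'what' is the direct object of 'examine'. The gap is right after 'examine'.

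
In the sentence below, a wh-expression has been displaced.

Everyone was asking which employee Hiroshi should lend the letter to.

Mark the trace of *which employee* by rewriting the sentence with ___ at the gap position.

Everyone was asking which employee Hiroshi should lend the letter to ___.

In situ: Hiroshi should lend the letter to which employee.
'which employee' is the object of the preposition 'to' (recipient of 'lend'). The gap is right after 'to'.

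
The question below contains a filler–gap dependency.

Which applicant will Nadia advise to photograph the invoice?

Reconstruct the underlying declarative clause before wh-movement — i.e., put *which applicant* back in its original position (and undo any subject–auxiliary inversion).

'which applicant' functions as the direct object of 'advise'. Wh-movement fronts it, leaving a gap right after 'advise':
Which applicant will Nadia advise ___ to photograph the invoice?

Nadia will advise which applicant to photograph the invoice.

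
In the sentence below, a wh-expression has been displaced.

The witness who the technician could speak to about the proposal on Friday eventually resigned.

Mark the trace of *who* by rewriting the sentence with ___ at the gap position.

'who' functions as the object of the preposition 'to'. The gap is right after 'to'.

The witness who the technician could speak to ___ about the proposal on Friday eventually resigned.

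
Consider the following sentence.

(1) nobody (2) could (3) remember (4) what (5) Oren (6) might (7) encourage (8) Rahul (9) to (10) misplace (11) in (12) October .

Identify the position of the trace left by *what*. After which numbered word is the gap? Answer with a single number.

10

Before movement: Oren might encourage Rahul to misplace what in October.
'what' is the direct object of 'misplace'. It moves to the left edge, and the trace sits right after 'misplace':
Nobody could remember what Oren might encourage Rahul to misplace ___ in October.
'misplace' is word 10.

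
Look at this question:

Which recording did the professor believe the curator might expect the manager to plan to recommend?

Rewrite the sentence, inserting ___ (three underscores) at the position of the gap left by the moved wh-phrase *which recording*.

Which recording did the professor believe the curator might expect the manager to plan to recommend ___?

Pre-movement form: The professor did believe the curator might expect the manager to plan to recommend which recording.
The filler 'which recording' is interpreted as the direct object of 'recommend'. The gap is right after 'recommend'.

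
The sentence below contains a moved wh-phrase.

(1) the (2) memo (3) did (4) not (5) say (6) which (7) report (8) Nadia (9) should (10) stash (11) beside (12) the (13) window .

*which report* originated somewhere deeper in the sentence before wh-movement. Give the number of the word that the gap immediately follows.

In situ: Nadia should stash which report beside the window.
'which report' functions as the direct object of 'stash'. Wh-movement fronts it, leaving a gap right after 'stash':
The memo did not say which report Nadia should stash ___ beside the window.
'stash' is word 10.

10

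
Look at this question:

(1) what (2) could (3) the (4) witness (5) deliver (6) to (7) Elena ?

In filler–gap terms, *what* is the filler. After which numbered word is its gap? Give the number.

5

Underlying clause: The witness could deliver what to Elena.
The filler 'what' is interpreted as the direct object of 'deliver'. Wh-movement fronts it, leaving a gap right after 'deliver':
What could the witness deliver ___ to Elena?
'deliver' is word 5.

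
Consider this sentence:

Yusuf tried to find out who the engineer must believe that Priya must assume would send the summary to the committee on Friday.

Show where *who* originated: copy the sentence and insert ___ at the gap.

Yusuf tried to find out who the engineer must believe that Priya must assume ___ would send the summary to the committee on Friday.

Before movement: The engineer must believe that Priya must assume who would send the summary to the committee on Friday.
The filler 'who' is interpreted as the subject of the clause embedded under 'assume'. The gap is right after 'assume'.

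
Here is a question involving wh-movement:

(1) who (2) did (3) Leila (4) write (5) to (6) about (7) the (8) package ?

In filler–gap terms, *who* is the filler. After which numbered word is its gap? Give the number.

In situ: Leila did write to who about the package.
'who' functions as the object of the preposition 'to'. Fronting leaves a gap immediately after 'to':
Who did Leila write to ___ about the package?
'to' is word 5.

5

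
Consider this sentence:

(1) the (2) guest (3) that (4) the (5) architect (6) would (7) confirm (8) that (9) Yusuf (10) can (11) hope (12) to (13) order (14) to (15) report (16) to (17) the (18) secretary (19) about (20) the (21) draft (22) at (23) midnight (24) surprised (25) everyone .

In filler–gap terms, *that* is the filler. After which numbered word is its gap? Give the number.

13

'that' is the direct object of 'order'. Wh-movement fronts it, leaving a gap right after 'order':
The guest that the architect would confirm that Yusuf can hope to order ___ to report to the secretary about the draft at midnight surprised everyone.
'order' is word 13.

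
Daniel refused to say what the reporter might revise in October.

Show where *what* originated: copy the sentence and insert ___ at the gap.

Daniel refused to say what the reporter might revise ___ in October.

Before movement: The reporter might revise what in October.
The filler 'what' is interpreted as the direct object of 'revise'. The gap is right after 'revise'.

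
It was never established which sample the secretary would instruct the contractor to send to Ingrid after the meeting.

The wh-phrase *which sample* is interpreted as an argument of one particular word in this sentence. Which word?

Before movement: The secretary would instruct the contractor to send which sample to Ingrid after the meeting.
'which sample' functions as the direct object of 'send'. Wh-movement fronts it, leaving a gap right after 'send':
It was never established which sample the secretary would instruct the contractor to send ___ to Ingrid after the meeting.

send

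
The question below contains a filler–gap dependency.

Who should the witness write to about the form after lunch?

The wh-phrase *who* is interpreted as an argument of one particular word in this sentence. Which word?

to

Before movement: The witness should write to who about the form after lunch.
'who' is the object of the preposition 'to'. Wh-movement fronts it, leaving a gap right after 'to':
Who should the witness write to ___ about the form after lunch?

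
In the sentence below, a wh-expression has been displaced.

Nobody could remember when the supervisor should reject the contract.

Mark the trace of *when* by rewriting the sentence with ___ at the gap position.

Nobody could remember when the supervisor should reject the contract ___.

Underlying clause: The supervisor should reject the contract when.
'when' is the temporal adjunct. The gap is right after 'contract'.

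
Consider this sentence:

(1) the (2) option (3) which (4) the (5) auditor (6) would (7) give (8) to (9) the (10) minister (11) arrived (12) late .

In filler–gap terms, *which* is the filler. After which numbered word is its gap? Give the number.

7

'which' functions as the direct object of 'give'. It moves to the left edge, and the trace sits right after 'give':
The option which the auditor would give ___ to the minister arrived late.
'give' is word 7.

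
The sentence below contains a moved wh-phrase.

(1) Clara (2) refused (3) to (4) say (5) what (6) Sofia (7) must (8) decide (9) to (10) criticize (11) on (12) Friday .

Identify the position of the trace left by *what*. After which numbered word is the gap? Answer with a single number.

Underlying clause: Sofia must decide to criticize what on Friday.
'what' functions as the direct object of 'criticize'. It moves to the left edge, and the trace sits right after 'criticize':
Clara refused to say what Sofia must decide to criticize ___ on Friday.
'criticize' is word 10.

10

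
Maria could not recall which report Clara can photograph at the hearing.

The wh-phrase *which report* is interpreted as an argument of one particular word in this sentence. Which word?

photograph

In situ: Clara can photograph which report at the hearing.
The filler 'which report' is interpreted as the direct object of 'photograph'. It moves to the left edge, and the trace sits right after 'photograph':
Maria could not recall which report Clara can photograph ___ at the hearing.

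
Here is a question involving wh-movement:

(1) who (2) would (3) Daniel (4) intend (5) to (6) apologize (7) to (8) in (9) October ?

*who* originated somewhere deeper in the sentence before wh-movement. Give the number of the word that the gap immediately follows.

Before movement: Daniel would intend to apologize to who in October.
'who' functions as the object of the preposition 'to'. Wh-movement fronts it, leaving a gap right after 'to':
Who would Daniel intend to apologize to ___ in October?
'to' is word 7.

7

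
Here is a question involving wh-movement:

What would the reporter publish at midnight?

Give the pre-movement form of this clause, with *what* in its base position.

The reporter would publish what at midnight.

'what' functions as the direct object of 'publish'. It moves to the left edge, and the trace sits right after 'publish':
What would the reporter publish ___ at midnight?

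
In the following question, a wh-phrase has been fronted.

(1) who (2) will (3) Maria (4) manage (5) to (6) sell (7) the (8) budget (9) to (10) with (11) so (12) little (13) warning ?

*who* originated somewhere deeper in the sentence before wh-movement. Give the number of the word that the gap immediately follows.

9

Before movement: Maria will manage to sell the budget to who with so little warning.
The filler 'who' is interpreted as the object of the preposition 'to' (recipient of 'sell'). It moves to the left edge, and the trace sits right after 'to':
Who will Maria manage to sell the budget to ___ with so little warning?
'to' is word 9.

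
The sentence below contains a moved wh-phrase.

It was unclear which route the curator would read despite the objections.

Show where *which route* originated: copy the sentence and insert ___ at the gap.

It was unclear which route the curator would read ___ despite the objections.

Underlying clause: The curator would read which route despite the objections.
'which route' functions as the direct object of 'read'. The gap is right after 'read'.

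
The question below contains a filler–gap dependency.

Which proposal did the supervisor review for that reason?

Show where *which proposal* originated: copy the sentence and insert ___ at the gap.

Pre-movement form: The supervisor did review which proposal for that reason.
'which proposal' is the direct object of 'review'. The gap is right after 'review'.

Which proposal did the supervisor review ___ for that reason?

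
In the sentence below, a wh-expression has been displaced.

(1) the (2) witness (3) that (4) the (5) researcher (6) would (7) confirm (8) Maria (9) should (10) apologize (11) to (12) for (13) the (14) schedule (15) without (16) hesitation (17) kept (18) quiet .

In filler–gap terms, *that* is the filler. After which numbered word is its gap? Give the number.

11

'that' functions as the object of the preposition 'to'. Fronting leaves a gap immediately after 'to':
The witness that the researcher would confirm Maria should apologize to ___ for the schedule without hesitation kept quiet.
'to' is word 11.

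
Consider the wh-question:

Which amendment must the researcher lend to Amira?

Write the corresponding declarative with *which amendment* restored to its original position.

The researcher must lend which amendment to Amira.

The filler 'which amendment' is interpreted as the direct object of 'lend'. Fronting leaves a gap immediately after 'lend':
Which amendment must the researcher lend ___ to Amira?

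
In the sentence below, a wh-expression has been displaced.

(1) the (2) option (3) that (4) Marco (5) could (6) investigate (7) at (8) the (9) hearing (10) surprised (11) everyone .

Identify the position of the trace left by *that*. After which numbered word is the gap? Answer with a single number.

'that' functions as the direct object of 'investigate'. Fronting leaves a gap immediately after 'investigate':
The option that Marco could investigate ___ at the hearing surprised everyone.
'investigate' is word 6.

6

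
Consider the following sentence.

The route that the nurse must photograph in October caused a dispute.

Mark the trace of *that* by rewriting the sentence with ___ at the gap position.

'that' is the direct object of 'photograph'. The gap is right after 'photograph'.

The route that the nurse must photograph ___ in October caused a dispute.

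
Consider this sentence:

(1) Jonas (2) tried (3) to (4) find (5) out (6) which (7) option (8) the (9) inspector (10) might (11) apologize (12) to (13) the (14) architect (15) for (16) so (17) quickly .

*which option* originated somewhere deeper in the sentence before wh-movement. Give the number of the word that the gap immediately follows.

15

Pre-movement form: The inspector might apologize to the architect for which option so quickly.
'which option' is the object of the preposition 'for'. Wh-movement fronts it, leaving a gap right after 'for':
Jonas tried to find out which option the inspector might apologize to the architect for ___ so quickly.
'for' is word 15.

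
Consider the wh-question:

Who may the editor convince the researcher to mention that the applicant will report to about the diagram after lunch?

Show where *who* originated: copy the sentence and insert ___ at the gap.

Underlying clause: The editor may convince the researcher to mention that the applicant will report to who about the diagram after lunch.
'who' is the object of the preposition 'to'. The gap is right after 'to'.

Who may the editor convince the researcher to mention that the applicant will report to ___ about the diagram after lunch?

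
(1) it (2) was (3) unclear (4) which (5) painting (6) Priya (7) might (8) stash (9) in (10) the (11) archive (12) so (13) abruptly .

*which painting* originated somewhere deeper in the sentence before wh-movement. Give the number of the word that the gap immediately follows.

Pre-movement form: Priya might stash which painting in the archive so abruptly.
The filler 'which painting' is interpreted as the direct object of 'stash'. Fronting leaves a gap immediately after 'stash':
It was unclear which painting Priya might stash ___ in the archive so abruptly.
'stash' is word 8.

8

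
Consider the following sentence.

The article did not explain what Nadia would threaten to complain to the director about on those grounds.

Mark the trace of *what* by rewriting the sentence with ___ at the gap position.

The article did not explain what Nadia would threaten to complain to the director about ___ on those grounds.

Before movement: Nadia would threaten to complain to the director about what on those grounds.
'what' functions as the object of the preposition 'about'. The gap is right after 'about'.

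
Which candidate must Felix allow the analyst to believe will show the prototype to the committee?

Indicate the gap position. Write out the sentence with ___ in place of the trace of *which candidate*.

Which candidate must Felix allow the analyst to believe ___ will show the prototype to the committee?

Pre-movement form: Felix must allow the analyst to believe which candidate will show the prototype to the committee.
'which candidate' functions as the subject of the clause embedded under 'believe'. The gap is right after 'believe'.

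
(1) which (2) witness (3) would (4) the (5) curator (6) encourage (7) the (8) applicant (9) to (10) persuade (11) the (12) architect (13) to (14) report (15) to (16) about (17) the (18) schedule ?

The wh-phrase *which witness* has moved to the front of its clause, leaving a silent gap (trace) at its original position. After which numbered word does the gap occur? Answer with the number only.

In situ: The curator would encourage the applicant to persuade the architect to report to which witness about the schedule.
The filler 'which witness' is interpreted as the object of the preposition 'to'. It moves to the left edge, and the trace sits right after 'to':
Which witness would the curator encourage the applicant to persuade the architect to report to ___ about the schedule?
'to' is word 15.

15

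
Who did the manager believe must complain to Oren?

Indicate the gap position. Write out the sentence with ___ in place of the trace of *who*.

Who did the manager believe ___ must complain to Oren?

In situ: The manager did believe who must complain to Oren.
'who' functions as the subject of the clause embedded under 'believe'. The gap is right after 'believe'.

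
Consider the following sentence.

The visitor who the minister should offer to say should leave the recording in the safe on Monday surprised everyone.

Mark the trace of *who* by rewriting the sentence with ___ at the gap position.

The filler 'who' is interpreted as the subject of the clause embedded under 'say'. The gap is right after 'say'.

The visitor who the minister should offer to say ___ should leave the recording in the safe on Monday surprised everyone.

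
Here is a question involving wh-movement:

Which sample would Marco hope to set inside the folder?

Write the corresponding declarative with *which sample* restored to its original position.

'which sample' is the direct object of 'set'. It moves to the left edge, and the trace sits right after 'set':
Which sample would Marco hope to set ___ inside the folder?

Marco would hope to set which sample inside the folder.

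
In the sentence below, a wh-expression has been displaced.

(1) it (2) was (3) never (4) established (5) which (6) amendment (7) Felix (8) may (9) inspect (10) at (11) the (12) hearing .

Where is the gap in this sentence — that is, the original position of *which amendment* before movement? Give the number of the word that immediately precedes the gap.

In situ: Felix may inspect which amendment at the hearing.
'which amendment' functions as the direct object of 'inspect'. Fronting leaves a gap immediately after 'inspect':
It was never established which amendment Felix may inspect ___ at the hearing.
'inspect' is word 9.

9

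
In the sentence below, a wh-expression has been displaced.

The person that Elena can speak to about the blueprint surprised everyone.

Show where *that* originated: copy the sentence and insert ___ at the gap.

The person that Elena can speak to ___ about the blueprint surprised everyone.

'that' is the object of the preposition 'to'. The gap is right after 'to'.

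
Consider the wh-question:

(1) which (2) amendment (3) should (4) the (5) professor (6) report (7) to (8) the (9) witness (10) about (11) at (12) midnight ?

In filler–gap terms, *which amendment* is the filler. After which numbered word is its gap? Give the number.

In situ: The professor should report to the witness about which amendment at midnight.
The filler 'which amendment' is interpreted as the object of the preposition 'about'. Fronting leaves a gap immediately after 'about':
Which amendment should the professor report to the witness about ___ at midnight?
'about' is word 10.

10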